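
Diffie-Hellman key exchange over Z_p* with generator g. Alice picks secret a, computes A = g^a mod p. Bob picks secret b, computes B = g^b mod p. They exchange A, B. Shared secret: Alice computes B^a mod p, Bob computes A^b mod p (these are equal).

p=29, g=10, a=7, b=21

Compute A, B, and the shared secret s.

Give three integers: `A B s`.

Answer: 17 12 17

Derivation:
A = 10^7 mod 29  (bits of 7 = 111)
  bit 0 = 1: r = r^2 * 10 mod 29 = 1^2 * 10 = 1*10 = 10
  bit 1 = 1: r = r^2 * 10 mod 29 = 10^2 * 10 = 13*10 = 14
  bit 2 = 1: r = r^2 * 10 mod 29 = 14^2 * 10 = 22*10 = 17
  -> A = 17
B = 10^21 mod 29  (bits of 21 = 10101)
  bit 0 = 1: r = r^2 * 10 mod 29 = 1^2 * 10 = 1*10 = 10
  bit 1 = 0: r = r^2 mod 29 = 10^2 = 13
  bit 2 = 1: r = r^2 * 10 mod 29 = 13^2 * 10 = 24*10 = 8
  bit 3 = 0: r = r^2 mod 29 = 8^2 = 6
  bit 4 = 1: r = r^2 * 10 mod 29 = 6^2 * 10 = 7*10 = 12
  -> B = 12
s = B^a = 12^7 mod 29  (bits of 7 = 111)
  bit 0 = 1: r = r^2 * 12 mod 29 = 1^2 * 12 = 1*12 = 12
  bit 1 = 1: r = r^2 * 12 mod 29 = 12^2 * 12 = 28*12 = 17
  bit 2 = 1: r = r^2 * 12 mod 29 = 17^2 * 12 = 28*12 = 17
  -> s = B^a = 17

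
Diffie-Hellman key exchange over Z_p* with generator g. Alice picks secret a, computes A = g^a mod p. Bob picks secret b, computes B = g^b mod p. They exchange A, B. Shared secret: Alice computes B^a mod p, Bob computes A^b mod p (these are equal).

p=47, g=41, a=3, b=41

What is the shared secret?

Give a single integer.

Answer: 23

Derivation:
A = 41^3 mod 47  (bits of 3 = 11)
  bit 0 = 1: r = r^2 * 41 mod 47 = 1^2 * 41 = 1*41 = 41
  bit 1 = 1: r = r^2 * 41 mod 47 = 41^2 * 41 = 36*41 = 19
  -> A = 19
B = 41^41 mod 47  (bits of 41 = 101001)
  bit 0 = 1: r = r^2 * 41 mod 47 = 1^2 * 41 = 1*41 = 41
  bit 1 = 0: r = r^2 mod 47 = 41^2 = 36
  bit 2 = 1: r = r^2 * 41 mod 47 = 36^2 * 41 = 27*41 = 26
  bit 3 = 0: r = r^2 mod 47 = 26^2 = 18
  bit 4 = 0: r = r^2 mod 47 = 18^2 = 42
  bit 5 = 1: r = r^2 * 41 mod 47 = 42^2 * 41 = 25*41 = 38
  -> B = 38
s = B^a = 38^3 mod 47  (bits of 3 = 11)
  bit 0 = 1: r = r^2 * 38 mod 47 = 1^2 * 38 = 1*38 = 38
  bit 1 = 1: r = r^2 * 38 mod 47 = 38^2 * 38 = 34*38 = 23
  -> s = B^a = 23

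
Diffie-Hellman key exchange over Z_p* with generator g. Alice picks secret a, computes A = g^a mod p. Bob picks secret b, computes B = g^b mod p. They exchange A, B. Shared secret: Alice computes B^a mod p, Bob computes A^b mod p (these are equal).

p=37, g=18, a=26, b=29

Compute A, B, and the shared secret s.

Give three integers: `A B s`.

A = 18^26 mod 37  (bits of 26 = 11010)
  bit 0 = 1: r = r^2 * 18 mod 37 = 1^2 * 18 = 1*18 = 18
  bit 1 = 1: r = r^2 * 18 mod 37 = 18^2 * 18 = 28*18 = 23
  bit 2 = 0: r = r^2 mod 37 = 23^2 = 11
  bit 3 = 1: r = r^2 * 18 mod 37 = 11^2 * 18 = 10*18 = 32
  bit 4 = 0: r = r^2 mod 37 = 32^2 = 25
  -> A = 25
B = 18^29 mod 37  (bits of 29 = 11101)
  bit 0 = 1: r = r^2 * 18 mod 37 = 1^2 * 18 = 1*18 = 18
  bit 1 = 1: r = r^2 * 18 mod 37 = 18^2 * 18 = 28*18 = 23
  bit 2 = 1: r = r^2 * 18 mod 37 = 23^2 * 18 = 11*18 = 13
  bit 3 = 0: r = r^2 mod 37 = 13^2 = 21
  bit 4 = 1: r = r^2 * 18 mod 37 = 21^2 * 18 = 34*18 = 20
  -> B = 20
s = B^a = 20^26 mod 37  (bits of 26 = 11010)
  bit 0 = 1: r = r^2 * 20 mod 37 = 1^2 * 20 = 1*20 = 20
  bit 1 = 1: r = r^2 * 20 mod 37 = 20^2 * 20 = 30*20 = 8
  bit 2 = 0: r = r^2 mod 37 = 8^2 = 27
  bit 3 = 1: r = r^2 * 20 mod 37 = 27^2 * 20 = 26*20 = 2
  bit 4 = 0: r = r^2 mod 37 = 2^2 = 4
  -> s = B^a = 4

Answer: 25 20 4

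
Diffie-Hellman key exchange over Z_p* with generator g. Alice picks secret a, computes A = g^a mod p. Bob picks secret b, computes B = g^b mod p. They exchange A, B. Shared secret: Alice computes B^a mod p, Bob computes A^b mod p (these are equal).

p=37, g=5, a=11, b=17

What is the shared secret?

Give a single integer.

Answer: 18

Derivation:
A = 5^11 mod 37  (bits of 11 = 1011)
  bit 0 = 1: r = r^2 * 5 mod 37 = 1^2 * 5 = 1*5 = 5
  bit 1 = 0: r = r^2 mod 37 = 5^2 = 25
  bit 2 = 1: r = r^2 * 5 mod 37 = 25^2 * 5 = 33*5 = 17
  bit 3 = 1: r = r^2 * 5 mod 37 = 17^2 * 5 = 30*5 = 2
  -> A = 2
B = 5^17 mod 37  (bits of 17 = 10001)
  bit 0 = 1: r = r^2 * 5 mod 37 = 1^2 * 5 = 1*5 = 5
  bit 1 = 0: r = r^2 mod 37 = 5^2 = 25
  bit 2 = 0: r = r^2 mod 37 = 25^2 = 33
  bit 3 = 0: r = r^2 mod 37 = 33^2 = 16
  bit 4 = 1: r = r^2 * 5 mod 37 = 16^2 * 5 = 34*5 = 22
  -> B = 22
s = B^a = 22^11 mod 37  (bits of 11 = 1011)
  bit 0 = 1: r = r^2 * 22 mod 37 = 1^2 * 22 = 1*22 = 22
  bit 1 = 0: r = r^2 mod 37 = 22^2 = 3
  bit 2 = 1: r = r^2 * 22 mod 37 = 3^2 * 22 = 9*22 = 13
  bit 3 = 1: r = r^2 * 22 mod 37 = 13^2 * 22 = 21*22 = 18
  -> s = B^a = 18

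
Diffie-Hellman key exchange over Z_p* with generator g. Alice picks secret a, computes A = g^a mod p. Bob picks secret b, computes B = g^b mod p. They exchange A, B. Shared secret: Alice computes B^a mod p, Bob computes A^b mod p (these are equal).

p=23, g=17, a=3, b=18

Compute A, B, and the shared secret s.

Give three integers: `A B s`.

Answer: 14 3 4

Derivation:
A = 17^3 mod 23  (bits of 3 = 11)
  bit 0 = 1: r = r^2 * 17 mod 23 = 1^2 * 17 = 1*17 = 17
  bit 1 = 1: r = r^2 * 17 mod 23 = 17^2 * 17 = 13*17 = 14
  -> A = 14
B = 17^18 mod 23  (bits of 18 = 10010)
  bit 0 = 1: r = r^2 * 17 mod 23 = 1^2 * 17 = 1*17 = 17
  bit 1 = 0: r = r^2 mod 23 = 17^2 = 13
  bit 2 = 0: r = r^2 mod 23 = 13^2 = 8
  bit 3 = 1: r = r^2 * 17 mod 23 = 8^2 * 17 = 18*17 = 7
  bit 4 = 0: r = r^2 mod 23 = 7^2 = 3
  -> B = 3
s = B^a = 3^3 mod 23  (bits of 3 = 11)
  bit 0 = 1: r = r^2 * 3 mod 23 = 1^2 * 3 = 1*3 = 3
  bit 1 = 1: r = r^2 * 3 mod 23 = 3^2 * 3 = 9*3 = 4
  -> s = B^a = 4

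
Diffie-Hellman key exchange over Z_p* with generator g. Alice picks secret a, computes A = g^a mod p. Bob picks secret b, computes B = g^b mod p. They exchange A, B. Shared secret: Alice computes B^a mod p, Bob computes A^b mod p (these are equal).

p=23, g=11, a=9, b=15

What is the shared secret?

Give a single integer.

Answer: 20

Derivation:
A = 11^9 mod 23  (bits of 9 = 1001)
  bit 0 = 1: r = r^2 * 11 mod 23 = 1^2 * 11 = 1*11 = 11
  bit 1 = 0: r = r^2 mod 23 = 11^2 = 6
  bit 2 = 0: r = r^2 mod 23 = 6^2 = 13
  bit 3 = 1: r = r^2 * 11 mod 23 = 13^2 * 11 = 8*11 = 19
  -> A = 19
B = 11^15 mod 23  (bits of 15 = 1111)
  bit 0 = 1: r = r^2 * 11 mod 23 = 1^2 * 11 = 1*11 = 11
  bit 1 = 1: r = r^2 * 11 mod 23 = 11^2 * 11 = 6*11 = 20
  bit 2 = 1: r = r^2 * 11 mod 23 = 20^2 * 11 = 9*11 = 7
  bit 3 = 1: r = r^2 * 11 mod 23 = 7^2 * 11 = 3*11 = 10
  -> B = 10
s = B^a = 10^9 mod 23  (bits of 9 = 1001)
  bit 0 = 1: r = r^2 * 10 mod 23 = 1^2 * 10 = 1*10 = 10
  bit 1 = 0: r = r^2 mod 23 = 10^2 = 8
  bit 2 = 0: r = r^2 mod 23 = 8^2 = 18
  bit 3 = 1: r = r^2 * 10 mod 23 = 18^2 * 10 = 2*10 = 20
  -> s = B^a = 20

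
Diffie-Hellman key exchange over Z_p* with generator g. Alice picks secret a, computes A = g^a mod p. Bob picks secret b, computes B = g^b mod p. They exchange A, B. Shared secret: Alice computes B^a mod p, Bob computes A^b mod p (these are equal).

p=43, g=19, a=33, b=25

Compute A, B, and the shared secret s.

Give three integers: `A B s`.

Answer: 8 12 32

Derivation:
A = 19^33 mod 43  (bits of 33 = 100001)
  bit 0 = 1: r = r^2 * 19 mod 43 = 1^2 * 19 = 1*19 = 19
  bit 1 = 0: r = r^2 mod 43 = 19^2 = 17
  bit 2 = 0: r = r^2 mod 43 = 17^2 = 31
  bit 3 = 0: r = r^2 mod 43 = 31^2 = 15
  bit 4 = 0: r = r^2 mod 43 = 15^2 = 10
  bit 5 = 1: r = r^2 * 19 mod 43 = 10^2 * 19 = 14*19 = 8
  -> A = 8
B = 19^25 mod 43  (bits of 25 = 11001)
  bit 0 = 1: r = r^2 * 19 mod 43 = 1^2 * 19 = 1*19 = 19
  bit 1 = 1: r = r^2 * 19 mod 43 = 19^2 * 19 = 17*19 = 22
  bit 2 = 0: r = r^2 mod 43 = 22^2 = 11
  bit 3 = 0: r = r^2 mod 43 = 11^2 = 35
  bit 4 = 1: r = r^2 * 19 mod 43 = 35^2 * 19 = 21*19 = 12
  -> B = 12
s = B^a = 12^33 mod 43  (bits of 33 = 100001)
  bit 0 = 1: r = r^2 * 12 mod 43 = 1^2 * 12 = 1*12 = 12
  bit 1 = 0: r = r^2 mod 43 = 12^2 = 15
  bit 2 = 0: r = r^2 mod 43 = 15^2 = 10
  bit 3 = 0: r = r^2 mod 43 = 10^2 = 14
  bit 4 = 0: r = r^2 mod 43 = 14^2 = 24
  bit 5 = 1: r = r^2 * 12 mod 43 = 24^2 * 12 = 17*12 = 32
  -> s = B^a = 32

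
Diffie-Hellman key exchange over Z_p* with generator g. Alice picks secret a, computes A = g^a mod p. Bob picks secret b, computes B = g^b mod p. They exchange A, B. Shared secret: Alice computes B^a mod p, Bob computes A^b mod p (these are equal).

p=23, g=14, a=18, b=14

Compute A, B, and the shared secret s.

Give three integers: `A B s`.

A = 14^18 mod 23  (bits of 18 = 10010)
  bit 0 = 1: r = r^2 * 14 mod 23 = 1^2 * 14 = 1*14 = 14
  bit 1 = 0: r = r^2 mod 23 = 14^2 = 12
  bit 2 = 0: r = r^2 mod 23 = 12^2 = 6
  bit 3 = 1: r = r^2 * 14 mod 23 = 6^2 * 14 = 13*14 = 21
  bit 4 = 0: r = r^2 mod 23 = 21^2 = 4
  -> A = 4
B = 14^14 mod 23  (bits of 14 = 1110)
  bit 0 = 1: r = r^2 * 14 mod 23 = 1^2 * 14 = 1*14 = 14
  bit 1 = 1: r = r^2 * 14 mod 23 = 14^2 * 14 = 12*14 = 7
  bit 2 = 1: r = r^2 * 14 mod 23 = 7^2 * 14 = 3*14 = 19
  bit 3 = 0: r = r^2 mod 23 = 19^2 = 16
  -> B = 16
s = B^a = 16^18 mod 23  (bits of 18 = 10010)
  bit 0 = 1: r = r^2 * 16 mod 23 = 1^2 * 16 = 1*16 = 16
  bit 1 = 0: r = r^2 mod 23 = 16^2 = 3
  bit 2 = 0: r = r^2 mod 23 = 3^2 = 9
  bit 3 = 1: r = r^2 * 16 mod 23 = 9^2 * 16 = 12*16 = 8
  bit 4 = 0: r = r^2 mod 23 = 8^2 = 18
  -> s = B^a = 18

Answer: 4 16 18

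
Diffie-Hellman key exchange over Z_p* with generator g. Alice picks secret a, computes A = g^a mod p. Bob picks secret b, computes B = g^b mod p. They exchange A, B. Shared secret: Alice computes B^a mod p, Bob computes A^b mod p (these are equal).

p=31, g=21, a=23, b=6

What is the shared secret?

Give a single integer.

Answer: 8

Derivation:
A = 21^23 mod 31  (bits of 23 = 10111)
  bit 0 = 1: r = r^2 * 21 mod 31 = 1^2 * 21 = 1*21 = 21
  bit 1 = 0: r = r^2 mod 31 = 21^2 = 7
  bit 2 = 1: r = r^2 * 21 mod 31 = 7^2 * 21 = 18*21 = 6
  bit 3 = 1: r = r^2 * 21 mod 31 = 6^2 * 21 = 5*21 = 12
  bit 4 = 1: r = r^2 * 21 mod 31 = 12^2 * 21 = 20*21 = 17
  -> A = 17
B = 21^6 mod 31  (bits of 6 = 110)
  bit 0 = 1: r = r^2 * 21 mod 31 = 1^2 * 21 = 1*21 = 21
  bit 1 = 1: r = r^2 * 21 mod 31 = 21^2 * 21 = 7*21 = 23
  bit 2 = 0: r = r^2 mod 31 = 23^2 = 2
  -> B = 2
s = B^a = 2^23 mod 31  (bits of 23 = 10111)
  bit 0 = 1: r = r^2 * 2 mod 31 = 1^2 * 2 = 1*2 = 2
  bit 1 = 0: r = r^2 mod 31 = 2^2 = 4
  bit 2 = 1: r = r^2 * 2 mod 31 = 4^2 * 2 = 16*2 = 1
  bit 3 = 1: r = r^2 * 2 mod 31 = 1^2 * 2 = 1*2 = 2
  bit 4 = 1: r = r^2 * 2 mod 31 = 2^2 * 2 = 4*2 = 8
  -> s = B^a = 8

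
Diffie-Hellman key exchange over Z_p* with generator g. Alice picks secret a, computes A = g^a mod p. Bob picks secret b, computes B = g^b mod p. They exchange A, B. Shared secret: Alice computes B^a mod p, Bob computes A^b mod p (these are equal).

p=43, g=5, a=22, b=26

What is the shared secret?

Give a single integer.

Answer: 14

Derivation:
A = 5^22 mod 43  (bits of 22 = 10110)
  bit 0 = 1: r = r^2 * 5 mod 43 = 1^2 * 5 = 1*5 = 5
  bit 1 = 0: r = r^2 mod 43 = 5^2 = 25
  bit 2 = 1: r = r^2 * 5 mod 43 = 25^2 * 5 = 23*5 = 29
  bit 3 = 1: r = r^2 * 5 mod 43 = 29^2 * 5 = 24*5 = 34
  bit 4 = 0: r = r^2 mod 43 = 34^2 = 38
  -> A = 38
B = 5^26 mod 43  (bits of 26 = 11010)
  bit 0 = 1: r = r^2 * 5 mod 43 = 1^2 * 5 = 1*5 = 5
  bit 1 = 1: r = r^2 * 5 mod 43 = 5^2 * 5 = 25*5 = 39
  bit 2 = 0: r = r^2 mod 43 = 39^2 = 16
  bit 3 = 1: r = r^2 * 5 mod 43 = 16^2 * 5 = 41*5 = 33
  bit 4 = 0: r = r^2 mod 43 = 33^2 = 14
  -> B = 14
s = B^a = 14^22 mod 43  (bits of 22 = 10110)
  bit 0 = 1: r = r^2 * 14 mod 43 = 1^2 * 14 = 1*14 = 14
  bit 1 = 0: r = r^2 mod 43 = 14^2 = 24
  bit 2 = 1: r = r^2 * 14 mod 43 = 24^2 * 14 = 17*14 = 23
  bit 3 = 1: r = r^2 * 14 mod 43 = 23^2 * 14 = 13*14 = 10
  bit 4 = 0: r = r^2 mod 43 = 10^2 = 14
  -> s = B^a = 14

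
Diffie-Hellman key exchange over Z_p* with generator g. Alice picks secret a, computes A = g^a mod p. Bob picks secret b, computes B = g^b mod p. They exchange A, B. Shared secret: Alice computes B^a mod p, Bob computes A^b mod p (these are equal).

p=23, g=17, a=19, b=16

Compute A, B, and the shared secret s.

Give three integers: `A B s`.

A = 17^19 mod 23  (bits of 19 = 10011)
  bit 0 = 1: r = r^2 * 17 mod 23 = 1^2 * 17 = 1*17 = 17
  bit 1 = 0: r = r^2 mod 23 = 17^2 = 13
  bit 2 = 0: r = r^2 mod 23 = 13^2 = 8
  bit 3 = 1: r = r^2 * 17 mod 23 = 8^2 * 17 = 18*17 = 7
  bit 4 = 1: r = r^2 * 17 mod 23 = 7^2 * 17 = 3*17 = 5
  -> A = 5
B = 17^16 mod 23  (bits of 16 = 10000)
  bit 0 = 1: r = r^2 * 17 mod 23 = 1^2 * 17 = 1*17 = 17
  bit 1 = 0: r = r^2 mod 23 = 17^2 = 13
  bit 2 = 0: r = r^2 mod 23 = 13^2 = 8
  bit 3 = 0: r = r^2 mod 23 = 8^2 = 18
  bit 4 = 0: r = r^2 mod 23 = 18^2 = 2
  -> B = 2
s = B^a = 2^19 mod 23  (bits of 19 = 10011)
  bit 0 = 1: r = r^2 * 2 mod 23 = 1^2 * 2 = 1*2 = 2
  bit 1 = 0: r = r^2 mod 23 = 2^2 = 4
  bit 2 = 0: r = r^2 mod 23 = 4^2 = 16
  bit 3 = 1: r = r^2 * 2 mod 23 = 16^2 * 2 = 3*2 = 6
  bit 4 = 1: r = r^2 * 2 mod 23 = 6^2 * 2 = 13*2 = 3
  -> s = B^a = 3

Answer: 5 2 3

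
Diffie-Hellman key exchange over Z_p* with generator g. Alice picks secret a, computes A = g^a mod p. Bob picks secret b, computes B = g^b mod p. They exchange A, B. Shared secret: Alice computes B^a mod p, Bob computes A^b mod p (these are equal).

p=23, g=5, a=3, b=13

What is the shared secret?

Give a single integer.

A = 5^3 mod 23  (bits of 3 = 11)
  bit 0 = 1: r = r^2 * 5 mod 23 = 1^2 * 5 = 1*5 = 5
  bit 1 = 1: r = r^2 * 5 mod 23 = 5^2 * 5 = 2*5 = 10
  -> A = 10
B = 5^13 mod 23  (bits of 13 = 1101)
  bit 0 = 1: r = r^2 * 5 mod 23 = 1^2 * 5 = 1*5 = 5
  bit 1 = 1: r = r^2 * 5 mod 23 = 5^2 * 5 = 2*5 = 10
  bit 2 = 0: r = r^2 mod 23 = 10^2 = 8
  bit 3 = 1: r = r^2 * 5 mod 23 = 8^2 * 5 = 18*5 = 21
  -> B = 21
s = B^a = 21^3 mod 23  (bits of 3 = 11)
  bit 0 = 1: r = r^2 * 21 mod 23 = 1^2 * 21 = 1*21 = 21
  bit 1 = 1: r = r^2 * 21 mod 23 = 21^2 * 21 = 4*21 = 15
  -> s = B^a = 15

Answer: 15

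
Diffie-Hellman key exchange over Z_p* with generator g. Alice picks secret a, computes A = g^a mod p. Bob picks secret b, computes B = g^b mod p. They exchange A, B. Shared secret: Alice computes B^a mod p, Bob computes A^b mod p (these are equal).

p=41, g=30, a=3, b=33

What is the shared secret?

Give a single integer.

A = 30^3 mod 41  (bits of 3 = 11)
  bit 0 = 1: r = r^2 * 30 mod 41 = 1^2 * 30 = 1*30 = 30
  bit 1 = 1: r = r^2 * 30 mod 41 = 30^2 * 30 = 39*30 = 22
  -> A = 22
B = 30^33 mod 41  (bits of 33 = 100001)
  bit 0 = 1: r = r^2 * 30 mod 41 = 1^2 * 30 = 1*30 = 30
  bit 1 = 0: r = r^2 mod 41 = 30^2 = 39
  bit 2 = 0: r = r^2 mod 41 = 39^2 = 4
  bit 3 = 0: r = r^2 mod 41 = 4^2 = 16
  bit 4 = 0: r = r^2 mod 41 = 16^2 = 10
  bit 5 = 1: r = r^2 * 30 mod 41 = 10^2 * 30 = 18*30 = 7
  -> B = 7
s = B^a = 7^3 mod 41  (bits of 3 = 11)
  bit 0 = 1: r = r^2 * 7 mod 41 = 1^2 * 7 = 1*7 = 7
  bit 1 = 1: r = r^2 * 7 mod 41 = 7^2 * 7 = 8*7 = 15
  -> s = B^a = 15

Answer: 15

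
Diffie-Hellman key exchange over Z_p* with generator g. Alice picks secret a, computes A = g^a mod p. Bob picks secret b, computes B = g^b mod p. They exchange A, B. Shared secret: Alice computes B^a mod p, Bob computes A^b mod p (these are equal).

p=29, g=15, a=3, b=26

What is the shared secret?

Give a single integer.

Answer: 6

Derivation:
A = 15^3 mod 29  (bits of 3 = 11)
  bit 0 = 1: r = r^2 * 15 mod 29 = 1^2 * 15 = 1*15 = 15
  bit 1 = 1: r = r^2 * 15 mod 29 = 15^2 * 15 = 22*15 = 11
  -> A = 11
B = 15^26 mod 29  (bits of 26 = 11010)
  bit 0 = 1: r = r^2 * 15 mod 29 = 1^2 * 15 = 1*15 = 15
  bit 1 = 1: r = r^2 * 15 mod 29 = 15^2 * 15 = 22*15 = 11
  bit 2 = 0: r = r^2 mod 29 = 11^2 = 5
  bit 3 = 1: r = r^2 * 15 mod 29 = 5^2 * 15 = 25*15 = 27
  bit 4 = 0: r = r^2 mod 29 = 27^2 = 4
  -> B = 4
s = B^a = 4^3 mod 29  (bits of 3 = 11)
  bit 0 = 1: r = r^2 * 4 mod 29 = 1^2 * 4 = 1*4 = 4
  bit 1 = 1: r = r^2 * 4 mod 29 = 4^2 * 4 = 16*4 = 6
  -> s = B^a = 6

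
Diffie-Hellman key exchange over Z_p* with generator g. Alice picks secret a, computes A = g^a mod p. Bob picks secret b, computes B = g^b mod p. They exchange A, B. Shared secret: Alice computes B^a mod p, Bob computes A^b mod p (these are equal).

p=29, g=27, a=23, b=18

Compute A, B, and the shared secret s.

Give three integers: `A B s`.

A = 27^23 mod 29  (bits of 23 = 10111)
  bit 0 = 1: r = r^2 * 27 mod 29 = 1^2 * 27 = 1*27 = 27
  bit 1 = 0: r = r^2 mod 29 = 27^2 = 4
  bit 2 = 1: r = r^2 * 27 mod 29 = 4^2 * 27 = 16*27 = 26
  bit 3 = 1: r = r^2 * 27 mod 29 = 26^2 * 27 = 9*27 = 11
  bit 4 = 1: r = r^2 * 27 mod 29 = 11^2 * 27 = 5*27 = 19
  -> A = 19
B = 27^18 mod 29  (bits of 18 = 10010)
  bit 0 = 1: r = r^2 * 27 mod 29 = 1^2 * 27 = 1*27 = 27
  bit 1 = 0: r = r^2 mod 29 = 27^2 = 4
  bit 2 = 0: r = r^2 mod 29 = 4^2 = 16
  bit 3 = 1: r = r^2 * 27 mod 29 = 16^2 * 27 = 24*27 = 10
  bit 4 = 0: r = r^2 mod 29 = 10^2 = 13
  -> B = 13
s = B^a = 13^23 mod 29  (bits of 23 = 10111)
  bit 0 = 1: r = r^2 * 13 mod 29 = 1^2 * 13 = 1*13 = 13
  bit 1 = 0: r = r^2 mod 29 = 13^2 = 24
  bit 2 = 1: r = r^2 * 13 mod 29 = 24^2 * 13 = 25*13 = 6
  bit 3 = 1: r = r^2 * 13 mod 29 = 6^2 * 13 = 7*13 = 4
  bit 4 = 1: r = r^2 * 13 mod 29 = 4^2 * 13 = 16*13 = 5
  -> s = B^a = 5

Answer: 19 13 5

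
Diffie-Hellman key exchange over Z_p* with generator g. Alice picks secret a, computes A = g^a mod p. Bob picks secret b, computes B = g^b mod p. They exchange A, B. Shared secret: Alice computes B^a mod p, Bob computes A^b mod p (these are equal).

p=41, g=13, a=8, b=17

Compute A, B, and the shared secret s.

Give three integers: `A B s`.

A = 13^8 mod 41  (bits of 8 = 1000)
  bit 0 = 1: r = r^2 * 13 mod 41 = 1^2 * 13 = 1*13 = 13
  bit 1 = 0: r = r^2 mod 41 = 13^2 = 5
  bit 2 = 0: r = r^2 mod 41 = 5^2 = 25
  bit 3 = 0: r = r^2 mod 41 = 25^2 = 10
  -> A = 10
B = 13^17 mod 41  (bits of 17 = 10001)
  bit 0 = 1: r = r^2 * 13 mod 41 = 1^2 * 13 = 1*13 = 13
  bit 1 = 0: r = r^2 mod 41 = 13^2 = 5
  bit 2 = 0: r = r^2 mod 41 = 5^2 = 25
  bit 3 = 0: r = r^2 mod 41 = 25^2 = 10
  bit 4 = 1: r = r^2 * 13 mod 41 = 10^2 * 13 = 18*13 = 29
  -> B = 29
s = B^a = 29^8 mod 41  (bits of 8 = 1000)
  bit 0 = 1: r = r^2 * 29 mod 41 = 1^2 * 29 = 1*29 = 29
  bit 1 = 0: r = r^2 mod 41 = 29^2 = 21
  bit 2 = 0: r = r^2 mod 41 = 21^2 = 31
  bit 3 = 0: r = r^2 mod 41 = 31^2 = 18
  -> s = B^a = 18

Answer: 10 29 18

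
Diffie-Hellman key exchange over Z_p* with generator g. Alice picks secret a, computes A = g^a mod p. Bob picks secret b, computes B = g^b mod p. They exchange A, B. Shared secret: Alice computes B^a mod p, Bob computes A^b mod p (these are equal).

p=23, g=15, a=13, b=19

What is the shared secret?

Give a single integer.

A = 15^13 mod 23  (bits of 13 = 1101)
  bit 0 = 1: r = r^2 * 15 mod 23 = 1^2 * 15 = 1*15 = 15
  bit 1 = 1: r = r^2 * 15 mod 23 = 15^2 * 15 = 18*15 = 17
  bit 2 = 0: r = r^2 mod 23 = 17^2 = 13
  bit 3 = 1: r = r^2 * 15 mod 23 = 13^2 * 15 = 8*15 = 5
  -> A = 5
B = 15^19 mod 23  (bits of 19 = 10011)
  bit 0 = 1: r = r^2 * 15 mod 23 = 1^2 * 15 = 1*15 = 15
  bit 1 = 0: r = r^2 mod 23 = 15^2 = 18
  bit 2 = 0: r = r^2 mod 23 = 18^2 = 2
  bit 3 = 1: r = r^2 * 15 mod 23 = 2^2 * 15 = 4*15 = 14
  bit 4 = 1: r = r^2 * 15 mod 23 = 14^2 * 15 = 12*15 = 19
  -> B = 19
s = B^a = 19^13 mod 23  (bits of 13 = 1101)
  bit 0 = 1: r = r^2 * 19 mod 23 = 1^2 * 19 = 1*19 = 19
  bit 1 = 1: r = r^2 * 19 mod 23 = 19^2 * 19 = 16*19 = 5
  bit 2 = 0: r = r^2 mod 23 = 5^2 = 2
  bit 3 = 1: r = r^2 * 19 mod 23 = 2^2 * 19 = 4*19 = 7
  -> s = B^a = 7

Answer: 7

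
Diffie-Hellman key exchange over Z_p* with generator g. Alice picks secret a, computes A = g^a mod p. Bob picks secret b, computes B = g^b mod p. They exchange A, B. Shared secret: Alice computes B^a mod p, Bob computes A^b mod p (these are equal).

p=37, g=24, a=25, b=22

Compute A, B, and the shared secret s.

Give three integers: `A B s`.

A = 24^25 mod 37  (bits of 25 = 11001)
  bit 0 = 1: r = r^2 * 24 mod 37 = 1^2 * 24 = 1*24 = 24
  bit 1 = 1: r = r^2 * 24 mod 37 = 24^2 * 24 = 21*24 = 23
  bit 2 = 0: r = r^2 mod 37 = 23^2 = 11
  bit 3 = 0: r = r^2 mod 37 = 11^2 = 10
  bit 4 = 1: r = r^2 * 24 mod 37 = 10^2 * 24 = 26*24 = 32
  -> A = 32
B = 24^22 mod 37  (bits of 22 = 10110)
  bit 0 = 1: r = r^2 * 24 mod 37 = 1^2 * 24 = 1*24 = 24
  bit 1 = 0: r = r^2 mod 37 = 24^2 = 21
  bit 2 = 1: r = r^2 * 24 mod 37 = 21^2 * 24 = 34*24 = 2
  bit 3 = 1: r = r^2 * 24 mod 37 = 2^2 * 24 = 4*24 = 22
  bit 4 = 0: r = r^2 mod 37 = 22^2 = 3
  -> B = 3
s = B^a = 3^25 mod 37  (bits of 25 = 11001)
  bit 0 = 1: r = r^2 * 3 mod 37 = 1^2 * 3 = 1*3 = 3
  bit 1 = 1: r = r^2 * 3 mod 37 = 3^2 * 3 = 9*3 = 27
  bit 2 = 0: r = r^2 mod 37 = 27^2 = 26
  bit 3 = 0: r = r^2 mod 37 = 26^2 = 10
  bit 4 = 1: r = r^2 * 3 mod 37 = 10^2 * 3 = 26*3 = 4
  -> s = B^a = 4

Answer: 32 3 4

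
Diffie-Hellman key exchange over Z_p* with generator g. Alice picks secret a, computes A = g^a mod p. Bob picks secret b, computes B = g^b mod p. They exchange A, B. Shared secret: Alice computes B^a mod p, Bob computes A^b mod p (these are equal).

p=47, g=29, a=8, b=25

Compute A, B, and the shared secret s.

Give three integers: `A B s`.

A = 29^8 mod 47  (bits of 8 = 1000)
  bit 0 = 1: r = r^2 * 29 mod 47 = 1^2 * 29 = 1*29 = 29
  bit 1 = 0: r = r^2 mod 47 = 29^2 = 42
  bit 2 = 0: r = r^2 mod 47 = 42^2 = 25
  bit 3 = 0: r = r^2 mod 47 = 25^2 = 14
  -> A = 14
B = 29^25 mod 47  (bits of 25 = 11001)
  bit 0 = 1: r = r^2 * 29 mod 47 = 1^2 * 29 = 1*29 = 29
  bit 1 = 1: r = r^2 * 29 mod 47 = 29^2 * 29 = 42*29 = 43
  bit 2 = 0: r = r^2 mod 47 = 43^2 = 16
  bit 3 = 0: r = r^2 mod 47 = 16^2 = 21
  bit 4 = 1: r = r^2 * 29 mod 47 = 21^2 * 29 = 18*29 = 5
  -> B = 5
s = B^a = 5^8 mod 47  (bits of 8 = 1000)
  bit 0 = 1: r = r^2 * 5 mod 47 = 1^2 * 5 = 1*5 = 5
  bit 1 = 0: r = r^2 mod 47 = 5^2 = 25
  bit 2 = 0: r = r^2 mod 47 = 25^2 = 14
  bit 3 = 0: r = r^2 mod 47 = 14^2 = 8
  -> s = B^a = 8

Answer: 14 5 8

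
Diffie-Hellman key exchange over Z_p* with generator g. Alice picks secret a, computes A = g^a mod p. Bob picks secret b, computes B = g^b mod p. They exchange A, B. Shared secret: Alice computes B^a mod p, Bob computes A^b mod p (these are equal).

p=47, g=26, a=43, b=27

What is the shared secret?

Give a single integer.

A = 26^43 mod 47  (bits of 43 = 101011)
  bit 0 = 1: r = r^2 * 26 mod 47 = 1^2 * 26 = 1*26 = 26
  bit 1 = 0: r = r^2 mod 47 = 26^2 = 18
  bit 2 = 1: r = r^2 * 26 mod 47 = 18^2 * 26 = 42*26 = 11
  bit 3 = 0: r = r^2 mod 47 = 11^2 = 27
  bit 4 = 1: r = r^2 * 26 mod 47 = 27^2 * 26 = 24*26 = 13
  bit 5 = 1: r = r^2 * 26 mod 47 = 13^2 * 26 = 28*26 = 23
  -> A = 23
B = 26^27 mod 47  (bits of 27 = 11011)
  bit 0 = 1: r = r^2 * 26 mod 47 = 1^2 * 26 = 1*26 = 26
  bit 1 = 1: r = r^2 * 26 mod 47 = 26^2 * 26 = 18*26 = 45
  bit 2 = 0: r = r^2 mod 47 = 45^2 = 4
  bit 3 = 1: r = r^2 * 26 mod 47 = 4^2 * 26 = 16*26 = 40
  bit 4 = 1: r = r^2 * 26 mod 47 = 40^2 * 26 = 2*26 = 5
  -> B = 5
s = B^a = 5^43 mod 47  (bits of 43 = 101011)
  bit 0 = 1: r = r^2 * 5 mod 47 = 1^2 * 5 = 1*5 = 5
  bit 1 = 0: r = r^2 mod 47 = 5^2 = 25
  bit 2 = 1: r = r^2 * 5 mod 47 = 25^2 * 5 = 14*5 = 23
  bit 3 = 0: r = r^2 mod 47 = 23^2 = 12
  bit 4 = 1: r = r^2 * 5 mod 47 = 12^2 * 5 = 3*5 = 15
  bit 5 = 1: r = r^2 * 5 mod 47 = 15^2 * 5 = 37*5 = 44
  -> s = B^a = 44

Answer: 44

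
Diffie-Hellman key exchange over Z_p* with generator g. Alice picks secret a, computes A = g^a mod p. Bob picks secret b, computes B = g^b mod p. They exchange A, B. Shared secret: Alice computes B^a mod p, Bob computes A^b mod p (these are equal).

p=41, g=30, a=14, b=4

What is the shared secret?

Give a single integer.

A = 30^14 mod 41  (bits of 14 = 1110)
  bit 0 = 1: r = r^2 * 30 mod 41 = 1^2 * 30 = 1*30 = 30
  bit 1 = 1: r = r^2 * 30 mod 41 = 30^2 * 30 = 39*30 = 22
  bit 2 = 1: r = r^2 * 30 mod 41 = 22^2 * 30 = 33*30 = 6
  bit 3 = 0: r = r^2 mod 41 = 6^2 = 36
  -> A = 36
B = 30^4 mod 41  (bits of 4 = 100)
  bit 0 = 1: r = r^2 * 30 mod 41 = 1^2 * 30 = 1*30 = 30
  bit 1 = 0: r = r^2 mod 41 = 30^2 = 39
  bit 2 = 0: r = r^2 mod 41 = 39^2 = 4
  -> B = 4
s = B^a = 4^14 mod 41  (bits of 14 = 1110)
  bit 0 = 1: r = r^2 * 4 mod 41 = 1^2 * 4 = 1*4 = 4
  bit 1 = 1: r = r^2 * 4 mod 41 = 4^2 * 4 = 16*4 = 23
  bit 2 = 1: r = r^2 * 4 mod 41 = 23^2 * 4 = 37*4 = 25
  bit 3 = 0: r = r^2 mod 41 = 25^2 = 10
  -> s = B^a = 10

Answer: 10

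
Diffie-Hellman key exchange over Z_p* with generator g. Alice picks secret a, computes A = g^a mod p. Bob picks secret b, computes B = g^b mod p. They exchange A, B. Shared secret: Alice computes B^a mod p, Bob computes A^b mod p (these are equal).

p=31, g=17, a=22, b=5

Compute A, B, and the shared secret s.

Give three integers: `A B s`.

Answer: 19 26 5

Derivation:
A = 17^22 mod 31  (bits of 22 = 10110)
  bit 0 = 1: r = r^2 * 17 mod 31 = 1^2 * 17 = 1*17 = 17
  bit 1 = 0: r = r^2 mod 31 = 17^2 = 10
  bit 2 = 1: r = r^2 * 17 mod 31 = 10^2 * 17 = 7*17 = 26
  bit 3 = 1: r = r^2 * 17 mod 31 = 26^2 * 17 = 25*17 = 22
  bit 4 = 0: r = r^2 mod 31 = 22^2 = 19
  -> A = 19
B = 17^5 mod 31  (bits of 5 = 101)
  bit 0 = 1: r = r^2 * 17 mod 31 = 1^2 * 17 = 1*17 = 17
  bit 1 = 0: r = r^2 mod 31 = 17^2 = 10
  bit 2 = 1: r = r^2 * 17 mod 31 = 10^2 * 17 = 7*17 = 26
  -> B = 26
s = B^a = 26^22 mod 31  (bits of 22 = 10110)
  bit 0 = 1: r = r^2 * 26 mod 31 = 1^2 * 26 = 1*26 = 26
  bit 1 = 0: r = r^2 mod 31 = 26^2 = 25
  bit 2 = 1: r = r^2 * 26 mod 31 = 25^2 * 26 = 5*26 = 6
  bit 3 = 1: r = r^2 * 26 mod 31 = 6^2 * 26 = 5*26 = 6
  bit 4 = 0: r = r^2 mod 31 = 6^2 = 5
  -> s = B^a = 5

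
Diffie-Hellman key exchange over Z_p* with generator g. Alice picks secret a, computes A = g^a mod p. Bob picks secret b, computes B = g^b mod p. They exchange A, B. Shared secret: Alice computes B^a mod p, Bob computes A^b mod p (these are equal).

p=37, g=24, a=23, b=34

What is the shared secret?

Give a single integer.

A = 24^23 mod 37  (bits of 23 = 10111)
  bit 0 = 1: r = r^2 * 24 mod 37 = 1^2 * 24 = 1*24 = 24
  bit 1 = 0: r = r^2 mod 37 = 24^2 = 21
  bit 2 = 1: r = r^2 * 24 mod 37 = 21^2 * 24 = 34*24 = 2
  bit 3 = 1: r = r^2 * 24 mod 37 = 2^2 * 24 = 4*24 = 22
  bit 4 = 1: r = r^2 * 24 mod 37 = 22^2 * 24 = 3*24 = 35
  -> A = 35
B = 24^34 mod 37  (bits of 34 = 100010)
  bit 0 = 1: r = r^2 * 24 mod 37 = 1^2 * 24 = 1*24 = 24
  bit 1 = 0: r = r^2 mod 37 = 24^2 = 21
  bit 2 = 0: r = r^2 mod 37 = 21^2 = 34
  bit 3 = 0: r = r^2 mod 37 = 34^2 = 9
  bit 4 = 1: r = r^2 * 24 mod 37 = 9^2 * 24 = 7*24 = 20
  bit 5 = 0: r = r^2 mod 37 = 20^2 = 30
  -> B = 30
s = B^a = 30^23 mod 37  (bits of 23 = 10111)
  bit 0 = 1: r = r^2 * 30 mod 37 = 1^2 * 30 = 1*30 = 30
  bit 1 = 0: r = r^2 mod 37 = 30^2 = 12
  bit 2 = 1: r = r^2 * 30 mod 37 = 12^2 * 30 = 33*30 = 28
  bit 3 = 1: r = r^2 * 30 mod 37 = 28^2 * 30 = 7*30 = 25
  bit 4 = 1: r = r^2 * 30 mod 37 = 25^2 * 30 = 33*30 = 28
  -> s = B^a = 28

Answer: 28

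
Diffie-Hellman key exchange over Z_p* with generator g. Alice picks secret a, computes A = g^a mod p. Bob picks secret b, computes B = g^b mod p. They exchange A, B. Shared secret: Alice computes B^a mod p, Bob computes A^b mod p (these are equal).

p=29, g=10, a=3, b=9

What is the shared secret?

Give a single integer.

A = 10^3 mod 29  (bits of 3 = 11)
  bit 0 = 1: r = r^2 * 10 mod 29 = 1^2 * 10 = 1*10 = 10
  bit 1 = 1: r = r^2 * 10 mod 29 = 10^2 * 10 = 13*10 = 14
  -> A = 14
B = 10^9 mod 29  (bits of 9 = 1001)
  bit 0 = 1: r = r^2 * 10 mod 29 = 1^2 * 10 = 1*10 = 10
  bit 1 = 0: r = r^2 mod 29 = 10^2 = 13
  bit 2 = 0: r = r^2 mod 29 = 13^2 = 24
  bit 3 = 1: r = r^2 * 10 mod 29 = 24^2 * 10 = 25*10 = 18
  -> B = 18
s = B^a = 18^3 mod 29  (bits of 3 = 11)
  bit 0 = 1: r = r^2 * 18 mod 29 = 1^2 * 18 = 1*18 = 18
  bit 1 = 1: r = r^2 * 18 mod 29 = 18^2 * 18 = 5*18 = 3
  -> s = B^a = 3

Answer: 3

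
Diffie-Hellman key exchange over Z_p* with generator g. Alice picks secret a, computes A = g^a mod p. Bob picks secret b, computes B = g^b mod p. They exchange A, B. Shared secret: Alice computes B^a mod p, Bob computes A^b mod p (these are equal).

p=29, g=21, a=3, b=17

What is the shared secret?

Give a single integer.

A = 21^3 mod 29  (bits of 3 = 11)
  bit 0 = 1: r = r^2 * 21 mod 29 = 1^2 * 21 = 1*21 = 21
  bit 1 = 1: r = r^2 * 21 mod 29 = 21^2 * 21 = 6*21 = 10
  -> A = 10
B = 21^17 mod 29  (bits of 17 = 10001)
  bit 0 = 1: r = r^2 * 21 mod 29 = 1^2 * 21 = 1*21 = 21
  bit 1 = 0: r = r^2 mod 29 = 21^2 = 6
  bit 2 = 0: r = r^2 mod 29 = 6^2 = 7
  bit 3 = 0: r = r^2 mod 29 = 7^2 = 20
  bit 4 = 1: r = r^2 * 21 mod 29 = 20^2 * 21 = 23*21 = 19
  -> B = 19
s = B^a = 19^3 mod 29  (bits of 3 = 11)
  bit 0 = 1: r = r^2 * 19 mod 29 = 1^2 * 19 = 1*19 = 19
  bit 1 = 1: r = r^2 * 19 mod 29 = 19^2 * 19 = 13*19 = 15
  -> s = B^a = 15

Answer: 15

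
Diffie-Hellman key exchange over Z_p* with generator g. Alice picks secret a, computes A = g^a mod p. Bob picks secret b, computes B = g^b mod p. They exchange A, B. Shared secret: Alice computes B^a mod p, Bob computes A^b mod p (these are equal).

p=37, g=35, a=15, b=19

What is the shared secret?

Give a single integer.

A = 35^15 mod 37  (bits of 15 = 1111)
  bit 0 = 1: r = r^2 * 35 mod 37 = 1^2 * 35 = 1*35 = 35
  bit 1 = 1: r = r^2 * 35 mod 37 = 35^2 * 35 = 4*35 = 29
  bit 2 = 1: r = r^2 * 35 mod 37 = 29^2 * 35 = 27*35 = 20
  bit 3 = 1: r = r^2 * 35 mod 37 = 20^2 * 35 = 30*35 = 14
  -> A = 14
B = 35^19 mod 37  (bits of 19 = 10011)
  bit 0 = 1: r = r^2 * 35 mod 37 = 1^2 * 35 = 1*35 = 35
  bit 1 = 0: r = r^2 mod 37 = 35^2 = 4
  bit 2 = 0: r = r^2 mod 37 = 4^2 = 16
  bit 3 = 1: r = r^2 * 35 mod 37 = 16^2 * 35 = 34*35 = 6
  bit 4 = 1: r = r^2 * 35 mod 37 = 6^2 * 35 = 36*35 = 2
  -> B = 2
s = B^a = 2^15 mod 37  (bits of 15 = 1111)
  bit 0 = 1: r = r^2 * 2 mod 37 = 1^2 * 2 = 1*2 = 2
  bit 1 = 1: r = r^2 * 2 mod 37 = 2^2 * 2 = 4*2 = 8
  bit 2 = 1: r = r^2 * 2 mod 37 = 8^2 * 2 = 27*2 = 17
  bit 3 = 1: r = r^2 * 2 mod 37 = 17^2 * 2 = 30*2 = 23
  -> s = B^a = 23

Answer: 23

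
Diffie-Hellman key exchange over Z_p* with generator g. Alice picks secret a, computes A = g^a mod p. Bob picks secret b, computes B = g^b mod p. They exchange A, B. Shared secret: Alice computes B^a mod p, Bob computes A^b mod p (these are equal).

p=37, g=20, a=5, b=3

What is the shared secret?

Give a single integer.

A = 20^5 mod 37  (bits of 5 = 101)
  bit 0 = 1: r = r^2 * 20 mod 37 = 1^2 * 20 = 1*20 = 20
  bit 1 = 0: r = r^2 mod 37 = 20^2 = 30
  bit 2 = 1: r = r^2 * 20 mod 37 = 30^2 * 20 = 12*20 = 18
  -> A = 18
B = 20^3 mod 37  (bits of 3 = 11)
  bit 0 = 1: r = r^2 * 20 mod 37 = 1^2 * 20 = 1*20 = 20
  bit 1 = 1: r = r^2 * 20 mod 37 = 20^2 * 20 = 30*20 = 8
  -> B = 8
s = B^a = 8^5 mod 37  (bits of 5 = 101)
  bit 0 = 1: r = r^2 * 8 mod 37 = 1^2 * 8 = 1*8 = 8
  bit 1 = 0: r = r^2 mod 37 = 8^2 = 27
  bit 2 = 1: r = r^2 * 8 mod 37 = 27^2 * 8 = 26*8 = 23
  -> s = B^a = 23

Answer: 23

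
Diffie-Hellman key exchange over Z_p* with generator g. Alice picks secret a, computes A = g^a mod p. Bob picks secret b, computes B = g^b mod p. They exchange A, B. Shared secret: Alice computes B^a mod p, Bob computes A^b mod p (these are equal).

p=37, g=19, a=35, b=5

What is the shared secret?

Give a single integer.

A = 19^35 mod 37  (bits of 35 = 100011)
  bit 0 = 1: r = r^2 * 19 mod 37 = 1^2 * 19 = 1*19 = 19
  bit 1 = 0: r = r^2 mod 37 = 19^2 = 28
  bit 2 = 0: r = r^2 mod 37 = 28^2 = 7
  bit 3 = 0: r = r^2 mod 37 = 7^2 = 12
  bit 4 = 1: r = r^2 * 19 mod 37 = 12^2 * 19 = 33*19 = 35
  bit 5 = 1: r = r^2 * 19 mod 37 = 35^2 * 19 = 4*19 = 2
  -> A = 2
B = 19^5 mod 37  (bits of 5 = 101)
  bit 0 = 1: r = r^2 * 19 mod 37 = 1^2 * 19 = 1*19 = 19
  bit 1 = 0: r = r^2 mod 37 = 19^2 = 28
  bit 2 = 1: r = r^2 * 19 mod 37 = 28^2 * 19 = 7*19 = 22
  -> B = 22
s = B^a = 22^35 mod 37  (bits of 35 = 100011)
  bit 0 = 1: r = r^2 * 22 mod 37 = 1^2 * 22 = 1*22 = 22
  bit 1 = 0: r = r^2 mod 37 = 22^2 = 3
  bit 2 = 0: r = r^2 mod 37 = 3^2 = 9
  bit 3 = 0: r = r^2 mod 37 = 9^2 = 7
  bit 4 = 1: r = r^2 * 22 mod 37 = 7^2 * 22 = 12*22 = 5
  bit 5 = 1: r = r^2 * 22 mod 37 = 5^2 * 22 = 25*22 = 32
  -> s = B^a = 32

Answer: 32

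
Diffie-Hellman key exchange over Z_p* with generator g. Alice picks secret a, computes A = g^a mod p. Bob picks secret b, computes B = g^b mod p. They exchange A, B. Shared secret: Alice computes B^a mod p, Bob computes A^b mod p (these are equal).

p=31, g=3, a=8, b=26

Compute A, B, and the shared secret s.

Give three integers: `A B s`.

A = 3^8 mod 31  (bits of 8 = 1000)
  bit 0 = 1: r = r^2 * 3 mod 31 = 1^2 * 3 = 1*3 = 3
  bit 1 = 0: r = r^2 mod 31 = 3^2 = 9
  bit 2 = 0: r = r^2 mod 31 = 9^2 = 19
  bit 3 = 0: r = r^2 mod 31 = 19^2 = 20
  -> A = 20
B = 3^26 mod 31  (bits of 26 = 11010)
  bit 0 = 1: r = r^2 * 3 mod 31 = 1^2 * 3 = 1*3 = 3
  bit 1 = 1: r = r^2 * 3 mod 31 = 3^2 * 3 = 9*3 = 27
  bit 2 = 0: r = r^2 mod 31 = 27^2 = 16
  bit 3 = 1: r = r^2 * 3 mod 31 = 16^2 * 3 = 8*3 = 24
  bit 4 = 0: r = r^2 mod 31 = 24^2 = 18
  -> B = 18
s = B^a = 18^8 mod 31  (bits of 8 = 1000)
  bit 0 = 1: r = r^2 * 18 mod 31 = 1^2 * 18 = 1*18 = 18
  bit 1 = 0: r = r^2 mod 31 = 18^2 = 14
  bit 2 = 0: r = r^2 mod 31 = 14^2 = 10
  bit 3 = 0: r = r^2 mod 31 = 10^2 = 7
  -> s = B^a = 7

Answer: 20 18 7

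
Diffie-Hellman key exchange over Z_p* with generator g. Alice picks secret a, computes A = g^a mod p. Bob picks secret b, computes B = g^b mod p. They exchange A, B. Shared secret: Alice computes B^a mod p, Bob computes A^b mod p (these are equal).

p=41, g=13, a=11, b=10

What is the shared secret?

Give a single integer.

A = 13^11 mod 41  (bits of 11 = 1011)
  bit 0 = 1: r = r^2 * 13 mod 41 = 1^2 * 13 = 1*13 = 13
  bit 1 = 0: r = r^2 mod 41 = 13^2 = 5
  bit 2 = 1: r = r^2 * 13 mod 41 = 5^2 * 13 = 25*13 = 38
  bit 3 = 1: r = r^2 * 13 mod 41 = 38^2 * 13 = 9*13 = 35
  -> A = 35
B = 13^10 mod 41  (bits of 10 = 1010)
  bit 0 = 1: r = r^2 * 13 mod 41 = 1^2 * 13 = 1*13 = 13
  bit 1 = 0: r = r^2 mod 41 = 13^2 = 5
  bit 2 = 1: r = r^2 * 13 mod 41 = 5^2 * 13 = 25*13 = 38
  bit 3 = 0: r = r^2 mod 41 = 38^2 = 9
  -> B = 9
s = B^a = 9^11 mod 41  (bits of 11 = 1011)
  bit 0 = 1: r = r^2 * 9 mod 41 = 1^2 * 9 = 1*9 = 9
  bit 1 = 0: r = r^2 mod 41 = 9^2 = 40
  bit 2 = 1: r = r^2 * 9 mod 41 = 40^2 * 9 = 1*9 = 9
  bit 3 = 1: r = r^2 * 9 mod 41 = 9^2 * 9 = 40*9 = 32
  -> s = B^a = 32

Answer: 32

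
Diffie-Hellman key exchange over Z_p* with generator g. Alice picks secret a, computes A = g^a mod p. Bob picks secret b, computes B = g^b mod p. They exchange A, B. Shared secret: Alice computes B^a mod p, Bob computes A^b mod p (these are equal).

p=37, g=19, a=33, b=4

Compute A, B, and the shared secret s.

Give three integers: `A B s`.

Answer: 8 7 26

Derivation:
A = 19^33 mod 37  (bits of 33 = 100001)
  bit 0 = 1: r = r^2 * 19 mod 37 = 1^2 * 19 = 1*19 = 19
  bit 1 = 0: r = r^2 mod 37 = 19^2 = 28
  bit 2 = 0: r = r^2 mod 37 = 28^2 = 7
  bit 3 = 0: r = r^2 mod 37 = 7^2 = 12
  bit 4 = 0: r = r^2 mod 37 = 12^2 = 33
  bit 5 = 1: r = r^2 * 19 mod 37 = 33^2 * 19 = 16*19 = 8
  -> A = 8
B = 19^4 mod 37  (bits of 4 = 100)
  bit 0 = 1: r = r^2 * 19 mod 37 = 1^2 * 19 = 1*19 = 19
  bit 1 = 0: r = r^2 mod 37 = 19^2 = 28
  bit 2 = 0: r = r^2 mod 37 = 28^2 = 7
  -> B = 7
s = B^a = 7^33 mod 37  (bits of 33 = 100001)
  bit 0 = 1: r = r^2 * 7 mod 37 = 1^2 * 7 = 1*7 = 7
  bit 1 = 0: r = r^2 mod 37 = 7^2 = 12
  bit 2 = 0: r = r^2 mod 37 = 12^2 = 33
  bit 3 = 0: r = r^2 mod 37 = 33^2 = 16
  bit 4 = 0: r = r^2 mod 37 = 16^2 = 34
  bit 5 = 1: r = r^2 * 7 mod 37 = 34^2 * 7 = 9*7 = 26
  -> s = B^a = 26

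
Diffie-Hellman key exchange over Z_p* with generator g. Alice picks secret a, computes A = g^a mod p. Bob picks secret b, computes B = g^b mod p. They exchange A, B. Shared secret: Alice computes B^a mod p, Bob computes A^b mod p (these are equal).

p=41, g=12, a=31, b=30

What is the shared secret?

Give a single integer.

A = 12^31 mod 41  (bits of 31 = 11111)
  bit 0 = 1: r = r^2 * 12 mod 41 = 1^2 * 12 = 1*12 = 12
  bit 1 = 1: r = r^2 * 12 mod 41 = 12^2 * 12 = 21*12 = 6
  bit 2 = 1: r = r^2 * 12 mod 41 = 6^2 * 12 = 36*12 = 22
  bit 3 = 1: r = r^2 * 12 mod 41 = 22^2 * 12 = 33*12 = 27
  bit 4 = 1: r = r^2 * 12 mod 41 = 27^2 * 12 = 32*12 = 15
  -> A = 15
B = 12^30 mod 41  (bits of 30 = 11110)
  bit 0 = 1: r = r^2 * 12 mod 41 = 1^2 * 12 = 1*12 = 12
  bit 1 = 1: r = r^2 * 12 mod 41 = 12^2 * 12 = 21*12 = 6
  bit 2 = 1: r = r^2 * 12 mod 41 = 6^2 * 12 = 36*12 = 22
  bit 3 = 1: r = r^2 * 12 mod 41 = 22^2 * 12 = 33*12 = 27
  bit 4 = 0: r = r^2 mod 41 = 27^2 = 32
  -> B = 32
s = B^a = 32^31 mod 41  (bits of 31 = 11111)
  bit 0 = 1: r = r^2 * 32 mod 41 = 1^2 * 32 = 1*32 = 32
  bit 1 = 1: r = r^2 * 32 mod 41 = 32^2 * 32 = 40*32 = 9
  bit 2 = 1: r = r^2 * 32 mod 41 = 9^2 * 32 = 40*32 = 9
  bit 3 = 1: r = r^2 * 32 mod 41 = 9^2 * 32 = 40*32 = 9
  bit 4 = 1: r = r^2 * 32 mod 41 = 9^2 * 32 = 40*32 = 9
  -> s = B^a = 9

Answer: 9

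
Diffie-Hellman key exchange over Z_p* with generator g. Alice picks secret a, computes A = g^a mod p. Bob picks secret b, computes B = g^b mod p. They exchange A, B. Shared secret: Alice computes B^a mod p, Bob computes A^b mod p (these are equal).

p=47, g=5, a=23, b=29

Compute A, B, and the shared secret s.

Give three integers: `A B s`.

Answer: 46 26 46

Derivation:
A = 5^23 mod 47  (bits of 23 = 10111)
  bit 0 = 1: r = r^2 * 5 mod 47 = 1^2 * 5 = 1*5 = 5
  bit 1 = 0: r = r^2 mod 47 = 5^2 = 25
  bit 2 = 1: r = r^2 * 5 mod 47 = 25^2 * 5 = 14*5 = 23
  bit 3 = 1: r = r^2 * 5 mod 47 = 23^2 * 5 = 12*5 = 13
  bit 4 = 1: r = r^2 * 5 mod 47 = 13^2 * 5 = 28*5 = 46
  -> A = 46
B = 5^29 mod 47  (bits of 29 = 11101)
  bit 0 = 1: r = r^2 * 5 mod 47 = 1^2 * 5 = 1*5 = 5
  bit 1 = 1: r = r^2 * 5 mod 47 = 5^2 * 5 = 25*5 = 31
  bit 2 = 1: r = r^2 * 5 mod 47 = 31^2 * 5 = 21*5 = 11
  bit 3 = 0: r = r^2 mod 47 = 11^2 = 27
  bit 4 = 1: r = r^2 * 5 mod 47 = 27^2 * 5 = 24*5 = 26
  -> B = 26
s = B^a = 26^23 mod 47  (bits of 23 = 10111)
  bit 0 = 1: r = r^2 * 26 mod 47 = 1^2 * 26 = 1*26 = 26
  bit 1 = 0: r = r^2 mod 47 = 26^2 = 18
  bit 2 = 1: r = r^2 * 26 mod 47 = 18^2 * 26 = 42*26 = 11
  bit 3 = 1: r = r^2 * 26 mod 47 = 11^2 * 26 = 27*26 = 44
  bit 4 = 1: r = r^2 * 26 mod 47 = 44^2 * 26 = 9*26 = 46
  -> s = B^a = 46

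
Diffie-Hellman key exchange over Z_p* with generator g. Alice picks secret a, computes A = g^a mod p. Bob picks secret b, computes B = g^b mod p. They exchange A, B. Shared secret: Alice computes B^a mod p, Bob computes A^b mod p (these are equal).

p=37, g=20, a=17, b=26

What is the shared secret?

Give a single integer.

Answer: 28

Derivation:
A = 20^17 mod 37  (bits of 17 = 10001)
  bit 0 = 1: r = r^2 * 20 mod 37 = 1^2 * 20 = 1*20 = 20
  bit 1 = 0: r = r^2 mod 37 = 20^2 = 30
  bit 2 = 0: r = r^2 mod 37 = 30^2 = 12
  bit 3 = 0: r = r^2 mod 37 = 12^2 = 33
  bit 4 = 1: r = r^2 * 20 mod 37 = 33^2 * 20 = 16*20 = 24
  -> A = 24
B = 20^26 mod 37  (bits of 26 = 11010)
  bit 0 = 1: r = r^2 * 20 mod 37 = 1^2 * 20 = 1*20 = 20
  bit 1 = 1: r = r^2 * 20 mod 37 = 20^2 * 20 = 30*20 = 8
  bit 2 = 0: r = r^2 mod 37 = 8^2 = 27
  bit 3 = 1: r = r^2 * 20 mod 37 = 27^2 * 20 = 26*20 = 2
  bit 4 = 0: r = r^2 mod 37 = 2^2 = 4
  -> B = 4
s = B^a = 4^17 mod 37  (bits of 17 = 10001)
  bit 0 = 1: r = r^2 * 4 mod 37 = 1^2 * 4 = 1*4 = 4
  bit 1 = 0: r = r^2 mod 37 = 4^2 = 16
  bit 2 = 0: r = r^2 mod 37 = 16^2 = 34
  bit 3 = 0: r = r^2 mod 37 = 34^2 = 9
  bit 4 = 1: r = r^2 * 4 mod 37 = 9^2 * 4 = 7*4 = 28
  -> s = B^a = 28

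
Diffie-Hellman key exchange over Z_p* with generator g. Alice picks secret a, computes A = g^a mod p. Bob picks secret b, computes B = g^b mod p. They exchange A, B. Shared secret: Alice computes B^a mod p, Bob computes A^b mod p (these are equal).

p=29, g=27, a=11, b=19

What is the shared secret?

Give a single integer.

Answer: 15

Derivation:
A = 27^11 mod 29  (bits of 11 = 1011)
  bit 0 = 1: r = r^2 * 27 mod 29 = 1^2 * 27 = 1*27 = 27
  bit 1 = 0: r = r^2 mod 29 = 27^2 = 4
  bit 2 = 1: r = r^2 * 27 mod 29 = 4^2 * 27 = 16*27 = 26
  bit 3 = 1: r = r^2 * 27 mod 29 = 26^2 * 27 = 9*27 = 11
  -> A = 11
B = 27^19 mod 29  (bits of 19 = 10011)
  bit 0 = 1: r = r^2 * 27 mod 29 = 1^2 * 27 = 1*27 = 27
  bit 1 = 0: r = r^2 mod 29 = 27^2 = 4
  bit 2 = 0: r = r^2 mod 29 = 4^2 = 16
  bit 3 = 1: r = r^2 * 27 mod 29 = 16^2 * 27 = 24*27 = 10
  bit 4 = 1: r = r^2 * 27 mod 29 = 10^2 * 27 = 13*27 = 3
  -> B = 3
s = B^a = 3^11 mod 29  (bits of 11 = 1011)
  bit 0 = 1: r = r^2 * 3 mod 29 = 1^2 * 3 = 1*3 = 3
  bit 1 = 0: r = r^2 mod 29 = 3^2 = 9
  bit 2 = 1: r = r^2 * 3 mod 29 = 9^2 * 3 = 23*3 = 11
  bit 3 = 1: r = r^2 * 3 mod 29 = 11^2 * 3 = 5*3 = 15
  -> s = B^a = 15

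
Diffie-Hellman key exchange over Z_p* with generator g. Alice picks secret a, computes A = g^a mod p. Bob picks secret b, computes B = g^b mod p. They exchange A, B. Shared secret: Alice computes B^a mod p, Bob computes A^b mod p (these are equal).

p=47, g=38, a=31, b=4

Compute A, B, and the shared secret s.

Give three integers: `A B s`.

Answer: 15 28 6

Derivation:
A = 38^31 mod 47  (bits of 31 = 11111)
  bit 0 = 1: r = r^2 * 38 mod 47 = 1^2 * 38 = 1*38 = 38
  bit 1 = 1: r = r^2 * 38 mod 47 = 38^2 * 38 = 34*38 = 23
  bit 2 = 1: r = r^2 * 38 mod 47 = 23^2 * 38 = 12*38 = 33
  bit 3 = 1: r = r^2 * 38 mod 47 = 33^2 * 38 = 8*38 = 22
  bit 4 = 1: r = r^2 * 38 mod 47 = 22^2 * 38 = 14*38 = 15
  -> A = 15
B = 38^4 mod 47  (bits of 4 = 100)
  bit 0 = 1: r = r^2 * 38 mod 47 = 1^2 * 38 = 1*38 = 38
  bit 1 = 0: r = r^2 mod 47 = 38^2 = 34
  bit 2 = 0: r = r^2 mod 47 = 34^2 = 28
  -> B = 28
s = B^a = 28^31 mod 47  (bits of 31 = 11111)
  bit 0 = 1: r = r^2 * 28 mod 47 = 1^2 * 28 = 1*28 = 28
  bit 1 = 1: r = r^2 * 28 mod 47 = 28^2 * 28 = 32*28 = 3
  bit 2 = 1: r = r^2 * 28 mod 47 = 3^2 * 28 = 9*28 = 17
  bit 3 = 1: r = r^2 * 28 mod 47 = 17^2 * 28 = 7*28 = 8
  bit 4 = 1: r = r^2 * 28 mod 47 = 8^2 * 28 = 17*28 = 6
  -> s = B^a = 6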